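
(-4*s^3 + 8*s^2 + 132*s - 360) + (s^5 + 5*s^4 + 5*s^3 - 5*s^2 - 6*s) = s^5 + 5*s^4 + s^3 + 3*s^2 + 126*s - 360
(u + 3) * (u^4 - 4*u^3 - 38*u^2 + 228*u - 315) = u^5 - u^4 - 50*u^3 + 114*u^2 + 369*u - 945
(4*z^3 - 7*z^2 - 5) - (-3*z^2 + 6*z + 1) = 4*z^3 - 4*z^2 - 6*z - 6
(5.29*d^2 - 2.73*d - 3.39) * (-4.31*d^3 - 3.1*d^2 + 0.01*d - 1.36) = -22.7999*d^5 - 4.6327*d^4 + 23.1268*d^3 + 3.2873*d^2 + 3.6789*d + 4.6104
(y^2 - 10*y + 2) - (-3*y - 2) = y^2 - 7*y + 4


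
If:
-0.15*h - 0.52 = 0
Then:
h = -3.47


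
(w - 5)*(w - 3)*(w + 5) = w^3 - 3*w^2 - 25*w + 75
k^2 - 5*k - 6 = (k - 6)*(k + 1)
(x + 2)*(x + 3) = x^2 + 5*x + 6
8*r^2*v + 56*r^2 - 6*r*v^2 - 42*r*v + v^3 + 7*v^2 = (-4*r + v)*(-2*r + v)*(v + 7)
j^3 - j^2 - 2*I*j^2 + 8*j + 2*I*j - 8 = (j - 1)*(j - 4*I)*(j + 2*I)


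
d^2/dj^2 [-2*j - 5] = 0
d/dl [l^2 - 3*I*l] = 2*l - 3*I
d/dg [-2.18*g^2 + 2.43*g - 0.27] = 2.43 - 4.36*g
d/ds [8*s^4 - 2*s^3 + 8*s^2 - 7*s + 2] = 32*s^3 - 6*s^2 + 16*s - 7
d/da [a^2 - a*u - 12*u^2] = 2*a - u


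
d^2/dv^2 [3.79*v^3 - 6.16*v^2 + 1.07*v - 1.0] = 22.74*v - 12.32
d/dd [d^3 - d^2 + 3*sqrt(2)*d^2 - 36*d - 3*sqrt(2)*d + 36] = 3*d^2 - 2*d + 6*sqrt(2)*d - 36 - 3*sqrt(2)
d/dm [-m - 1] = -1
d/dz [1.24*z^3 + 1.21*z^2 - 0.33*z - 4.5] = 3.72*z^2 + 2.42*z - 0.33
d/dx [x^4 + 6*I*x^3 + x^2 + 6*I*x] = 4*x^3 + 18*I*x^2 + 2*x + 6*I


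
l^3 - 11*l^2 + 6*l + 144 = (l - 8)*(l - 6)*(l + 3)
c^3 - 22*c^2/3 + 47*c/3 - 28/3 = (c - 4)*(c - 7/3)*(c - 1)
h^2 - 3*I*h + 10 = (h - 5*I)*(h + 2*I)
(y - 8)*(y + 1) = y^2 - 7*y - 8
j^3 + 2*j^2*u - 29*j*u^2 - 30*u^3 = (j - 5*u)*(j + u)*(j + 6*u)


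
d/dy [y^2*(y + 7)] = y*(3*y + 14)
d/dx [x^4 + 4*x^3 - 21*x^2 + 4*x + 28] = 4*x^3 + 12*x^2 - 42*x + 4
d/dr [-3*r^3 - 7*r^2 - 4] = r*(-9*r - 14)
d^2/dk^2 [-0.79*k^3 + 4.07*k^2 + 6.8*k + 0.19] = 8.14 - 4.74*k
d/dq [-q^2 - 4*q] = -2*q - 4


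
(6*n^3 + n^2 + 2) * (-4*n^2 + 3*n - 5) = -24*n^5 + 14*n^4 - 27*n^3 - 13*n^2 + 6*n - 10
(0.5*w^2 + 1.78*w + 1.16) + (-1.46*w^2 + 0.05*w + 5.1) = -0.96*w^2 + 1.83*w + 6.26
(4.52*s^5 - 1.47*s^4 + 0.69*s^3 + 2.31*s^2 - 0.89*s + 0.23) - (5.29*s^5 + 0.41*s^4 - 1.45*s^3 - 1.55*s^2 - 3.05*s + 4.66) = -0.77*s^5 - 1.88*s^4 + 2.14*s^3 + 3.86*s^2 + 2.16*s - 4.43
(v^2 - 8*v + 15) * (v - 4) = v^3 - 12*v^2 + 47*v - 60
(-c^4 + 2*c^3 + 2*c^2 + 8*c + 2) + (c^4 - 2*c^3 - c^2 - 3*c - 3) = c^2 + 5*c - 1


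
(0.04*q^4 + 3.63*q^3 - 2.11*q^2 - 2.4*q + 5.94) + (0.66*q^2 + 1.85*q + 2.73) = 0.04*q^4 + 3.63*q^3 - 1.45*q^2 - 0.55*q + 8.67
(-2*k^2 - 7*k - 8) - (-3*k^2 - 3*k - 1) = k^2 - 4*k - 7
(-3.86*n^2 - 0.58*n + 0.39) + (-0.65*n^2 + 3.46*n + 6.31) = -4.51*n^2 + 2.88*n + 6.7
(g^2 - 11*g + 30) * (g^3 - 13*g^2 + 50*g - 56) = g^5 - 24*g^4 + 223*g^3 - 996*g^2 + 2116*g - 1680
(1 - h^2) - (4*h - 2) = -h^2 - 4*h + 3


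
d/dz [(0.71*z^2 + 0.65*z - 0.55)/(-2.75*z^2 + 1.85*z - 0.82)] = (3.101*z^2 - 4.1894*z + 0.4845)/(7.5625*z^4 - 10.175*z^3 + 7.9325*z^2 - 3.034*z + 0.6724)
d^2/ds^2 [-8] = 0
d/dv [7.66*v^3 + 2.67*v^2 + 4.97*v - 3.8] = 22.98*v^2 + 5.34*v + 4.97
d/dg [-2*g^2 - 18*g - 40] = -4*g - 18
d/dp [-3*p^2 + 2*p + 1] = 2 - 6*p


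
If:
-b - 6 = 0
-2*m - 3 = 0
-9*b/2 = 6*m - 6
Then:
No Solution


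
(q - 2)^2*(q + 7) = q^3 + 3*q^2 - 24*q + 28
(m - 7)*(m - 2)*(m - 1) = m^3 - 10*m^2 + 23*m - 14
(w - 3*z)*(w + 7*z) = w^2 + 4*w*z - 21*z^2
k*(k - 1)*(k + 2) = k^3 + k^2 - 2*k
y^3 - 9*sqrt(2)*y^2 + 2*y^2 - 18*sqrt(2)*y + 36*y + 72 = (y + 2)*(y - 6*sqrt(2))*(y - 3*sqrt(2))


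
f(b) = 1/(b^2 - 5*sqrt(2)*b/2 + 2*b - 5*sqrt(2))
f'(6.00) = -0.03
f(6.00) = 0.05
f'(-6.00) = 0.01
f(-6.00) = 0.03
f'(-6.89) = 0.01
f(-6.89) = 0.02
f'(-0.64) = 0.09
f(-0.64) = -0.18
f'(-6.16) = 0.01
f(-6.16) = 0.02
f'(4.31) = -0.30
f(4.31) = 0.20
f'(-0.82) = 0.12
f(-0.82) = -0.19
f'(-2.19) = 5.00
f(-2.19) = 0.92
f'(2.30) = -0.11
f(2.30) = -0.19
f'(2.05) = -0.07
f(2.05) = -0.17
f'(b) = (-2*b - 2 + 5*sqrt(2)/2)/(b^2 - 5*sqrt(2)*b/2 + 2*b - 5*sqrt(2))^2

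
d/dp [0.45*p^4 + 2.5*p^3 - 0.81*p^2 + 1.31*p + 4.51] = 1.8*p^3 + 7.5*p^2 - 1.62*p + 1.31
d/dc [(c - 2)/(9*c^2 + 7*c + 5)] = (9*c^2 + 7*c - (c - 2)*(18*c + 7) + 5)/(9*c^2 + 7*c + 5)^2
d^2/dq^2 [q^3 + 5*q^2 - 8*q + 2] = 6*q + 10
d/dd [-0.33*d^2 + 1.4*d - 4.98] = 1.4 - 0.66*d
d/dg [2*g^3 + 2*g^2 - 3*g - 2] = 6*g^2 + 4*g - 3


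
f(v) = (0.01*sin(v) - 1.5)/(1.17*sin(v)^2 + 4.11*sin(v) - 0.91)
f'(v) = (-2.34*sin(v)*cos(v) - 4.11*cos(v))*(0.01*sin(v) - 1.5)/(1.17*sin(v)^2 + 4.11*sin(v) - 0.91)^2 + 0.01*cos(v)/(1.17*sin(v)^2 + 4.11*sin(v) - 0.91)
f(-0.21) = 0.88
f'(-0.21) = 1.80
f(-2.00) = 0.41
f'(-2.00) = -0.09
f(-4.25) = -0.40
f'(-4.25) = -0.30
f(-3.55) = -1.65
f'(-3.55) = -8.42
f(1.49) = -0.34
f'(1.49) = 0.04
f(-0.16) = 0.98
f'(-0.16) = 2.34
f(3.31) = 0.96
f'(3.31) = -2.24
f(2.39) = -0.61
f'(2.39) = -1.05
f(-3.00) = 1.02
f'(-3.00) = -2.60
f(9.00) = -1.52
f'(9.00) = -7.17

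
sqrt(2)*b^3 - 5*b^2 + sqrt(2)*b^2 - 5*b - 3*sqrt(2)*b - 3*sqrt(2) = (b + 1)*(b - 3*sqrt(2))*(sqrt(2)*b + 1)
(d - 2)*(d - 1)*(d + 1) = d^3 - 2*d^2 - d + 2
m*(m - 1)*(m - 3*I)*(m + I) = m^4 - m^3 - 2*I*m^3 + 3*m^2 + 2*I*m^2 - 3*m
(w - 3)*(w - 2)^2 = w^3 - 7*w^2 + 16*w - 12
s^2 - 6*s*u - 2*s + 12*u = (s - 2)*(s - 6*u)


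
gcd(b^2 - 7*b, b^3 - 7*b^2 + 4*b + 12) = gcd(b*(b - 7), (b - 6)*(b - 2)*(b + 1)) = 1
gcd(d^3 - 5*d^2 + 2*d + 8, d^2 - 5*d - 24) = 1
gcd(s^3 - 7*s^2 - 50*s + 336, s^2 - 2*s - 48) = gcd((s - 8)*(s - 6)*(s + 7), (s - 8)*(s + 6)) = s - 8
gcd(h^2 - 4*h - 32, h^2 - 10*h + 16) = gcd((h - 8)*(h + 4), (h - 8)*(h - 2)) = h - 8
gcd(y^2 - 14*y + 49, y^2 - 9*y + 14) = y - 7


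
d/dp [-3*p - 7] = -3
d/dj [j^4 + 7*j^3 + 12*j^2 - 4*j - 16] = 4*j^3 + 21*j^2 + 24*j - 4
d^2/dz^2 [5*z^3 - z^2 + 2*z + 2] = 30*z - 2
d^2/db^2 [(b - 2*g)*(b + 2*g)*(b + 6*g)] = 6*b + 12*g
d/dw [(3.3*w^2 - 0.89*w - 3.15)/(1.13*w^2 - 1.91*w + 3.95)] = (-5.2973*w^2 + 33.189*w - 9.532)/(1.2769*w^4 - 4.3166*w^3 + 12.5751*w^2 - 15.089*w + 15.6025)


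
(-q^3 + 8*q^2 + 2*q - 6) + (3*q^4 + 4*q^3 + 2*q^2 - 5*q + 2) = 3*q^4 + 3*q^3 + 10*q^2 - 3*q - 4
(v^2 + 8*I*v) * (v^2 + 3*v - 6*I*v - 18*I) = v^4 + 3*v^3 + 2*I*v^3 + 48*v^2 + 6*I*v^2 + 144*v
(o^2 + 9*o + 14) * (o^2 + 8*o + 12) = o^4 + 17*o^3 + 98*o^2 + 220*o + 168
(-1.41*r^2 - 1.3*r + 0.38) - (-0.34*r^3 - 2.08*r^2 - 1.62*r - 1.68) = 0.34*r^3 + 0.67*r^2 + 0.32*r + 2.06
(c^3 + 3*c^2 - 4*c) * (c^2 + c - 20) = c^5 + 4*c^4 - 21*c^3 - 64*c^2 + 80*c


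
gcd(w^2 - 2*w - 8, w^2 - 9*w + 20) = w - 4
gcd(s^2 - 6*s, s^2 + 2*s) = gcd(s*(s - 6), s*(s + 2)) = s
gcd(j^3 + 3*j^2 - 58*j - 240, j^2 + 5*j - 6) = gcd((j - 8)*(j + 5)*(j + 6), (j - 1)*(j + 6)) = j + 6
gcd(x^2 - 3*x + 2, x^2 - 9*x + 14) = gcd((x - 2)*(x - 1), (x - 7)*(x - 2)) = x - 2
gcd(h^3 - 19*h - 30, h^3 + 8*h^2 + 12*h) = h + 2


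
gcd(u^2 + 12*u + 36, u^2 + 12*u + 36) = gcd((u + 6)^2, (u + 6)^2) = u^2 + 12*u + 36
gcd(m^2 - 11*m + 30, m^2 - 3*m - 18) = m - 6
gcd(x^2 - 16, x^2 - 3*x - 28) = x + 4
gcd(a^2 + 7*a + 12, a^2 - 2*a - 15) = a + 3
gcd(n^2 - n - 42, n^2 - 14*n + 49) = n - 7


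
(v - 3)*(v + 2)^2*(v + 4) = v^4 + 5*v^3 - 4*v^2 - 44*v - 48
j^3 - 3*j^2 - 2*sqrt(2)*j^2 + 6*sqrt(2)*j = j*(j - 3)*(j - 2*sqrt(2))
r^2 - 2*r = r*(r - 2)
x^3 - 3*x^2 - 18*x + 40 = (x - 5)*(x - 2)*(x + 4)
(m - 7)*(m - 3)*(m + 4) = m^3 - 6*m^2 - 19*m + 84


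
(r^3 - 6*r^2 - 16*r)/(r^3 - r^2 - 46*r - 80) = r/(r + 5)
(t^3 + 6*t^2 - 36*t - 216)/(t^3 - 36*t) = (t + 6)/t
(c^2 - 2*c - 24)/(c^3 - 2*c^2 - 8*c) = (-c^2 + 2*c + 24)/(c*(-c^2 + 2*c + 8))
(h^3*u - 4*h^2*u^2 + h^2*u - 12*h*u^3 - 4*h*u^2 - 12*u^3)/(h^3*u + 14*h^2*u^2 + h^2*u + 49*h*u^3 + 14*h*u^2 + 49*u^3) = (h^2 - 4*h*u - 12*u^2)/(h^2 + 14*h*u + 49*u^2)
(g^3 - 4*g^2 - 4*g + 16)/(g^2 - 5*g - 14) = (g^2 - 6*g + 8)/(g - 7)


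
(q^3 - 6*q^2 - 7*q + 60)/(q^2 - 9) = (q^2 - 9*q + 20)/(q - 3)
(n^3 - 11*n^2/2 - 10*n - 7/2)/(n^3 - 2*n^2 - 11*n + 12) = (2*n^3 - 11*n^2 - 20*n - 7)/(2*(n^3 - 2*n^2 - 11*n + 12))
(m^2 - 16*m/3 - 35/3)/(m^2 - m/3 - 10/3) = (m - 7)/(m - 2)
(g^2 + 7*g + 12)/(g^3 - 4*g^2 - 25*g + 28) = (g + 3)/(g^2 - 8*g + 7)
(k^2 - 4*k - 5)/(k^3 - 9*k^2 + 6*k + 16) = (k - 5)/(k^2 - 10*k + 16)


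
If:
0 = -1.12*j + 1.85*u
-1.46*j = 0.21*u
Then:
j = 0.00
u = 0.00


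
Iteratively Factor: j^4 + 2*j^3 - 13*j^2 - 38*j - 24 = (j + 1)*(j^3 + j^2 - 14*j - 24) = (j + 1)*(j + 2)*(j^2 - j - 12) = (j - 4)*(j + 1)*(j + 2)*(j + 3)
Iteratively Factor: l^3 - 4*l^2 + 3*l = (l - 1)*(l^2 - 3*l) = l*(l - 1)*(l - 3)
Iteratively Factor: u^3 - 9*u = (u)*(u^2 - 9) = u*(u + 3)*(u - 3)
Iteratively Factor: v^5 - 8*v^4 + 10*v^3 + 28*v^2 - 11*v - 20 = (v - 4)*(v^4 - 4*v^3 - 6*v^2 + 4*v + 5) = (v - 4)*(v + 1)*(v^3 - 5*v^2 - v + 5) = (v - 4)*(v - 1)*(v + 1)*(v^2 - 4*v - 5) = (v - 4)*(v - 1)*(v + 1)^2*(v - 5)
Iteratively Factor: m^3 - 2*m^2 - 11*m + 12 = (m - 4)*(m^2 + 2*m - 3) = (m - 4)*(m + 3)*(m - 1)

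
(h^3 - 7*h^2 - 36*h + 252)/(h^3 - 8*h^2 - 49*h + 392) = (h^2 - 36)/(h^2 - h - 56)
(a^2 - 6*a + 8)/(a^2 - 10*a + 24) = (a - 2)/(a - 6)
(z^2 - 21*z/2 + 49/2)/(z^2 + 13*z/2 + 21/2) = (2*z^2 - 21*z + 49)/(2*z^2 + 13*z + 21)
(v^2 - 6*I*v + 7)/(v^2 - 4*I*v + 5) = (v - 7*I)/(v - 5*I)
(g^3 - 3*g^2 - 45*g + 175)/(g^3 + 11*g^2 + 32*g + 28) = (g^2 - 10*g + 25)/(g^2 + 4*g + 4)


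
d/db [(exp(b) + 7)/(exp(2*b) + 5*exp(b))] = (-exp(2*b) - 14*exp(b) - 35)*exp(-b)/(exp(2*b) + 10*exp(b) + 25)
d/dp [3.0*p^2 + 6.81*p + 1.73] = 6.0*p + 6.81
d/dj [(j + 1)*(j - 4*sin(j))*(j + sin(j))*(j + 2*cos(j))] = -(j + 1)*(j - 4*sin(j))*(j + sin(j))*(2*sin(j) - 1) + (j + 1)*(j - 4*sin(j))*(j + 2*cos(j))*(cos(j) + 1) - (j + 1)*(j + sin(j))*(j + 2*cos(j))*(4*cos(j) - 1) + (j - 4*sin(j))*(j + sin(j))*(j + 2*cos(j))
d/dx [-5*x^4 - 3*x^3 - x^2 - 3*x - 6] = -20*x^3 - 9*x^2 - 2*x - 3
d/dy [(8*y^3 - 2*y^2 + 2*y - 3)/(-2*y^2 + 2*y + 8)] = (-8*y^4 + 16*y^3 + 96*y^2 - 22*y + 11)/(2*(y^4 - 2*y^3 - 7*y^2 + 8*y + 16))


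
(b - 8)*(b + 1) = b^2 - 7*b - 8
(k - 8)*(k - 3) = k^2 - 11*k + 24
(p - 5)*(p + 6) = p^2 + p - 30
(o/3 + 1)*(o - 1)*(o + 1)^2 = o^4/3 + 4*o^3/3 + 2*o^2/3 - 4*o/3 - 1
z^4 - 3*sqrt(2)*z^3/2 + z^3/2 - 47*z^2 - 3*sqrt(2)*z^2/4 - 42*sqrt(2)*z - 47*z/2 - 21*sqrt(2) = (z + 1/2)*(z - 6*sqrt(2))*(z + sqrt(2))*(z + 7*sqrt(2)/2)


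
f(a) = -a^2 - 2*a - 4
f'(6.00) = -14.00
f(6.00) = -52.00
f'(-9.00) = 16.00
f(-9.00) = -67.00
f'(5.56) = -13.12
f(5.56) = -46.03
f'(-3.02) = 4.04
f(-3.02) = -7.08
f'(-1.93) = 1.86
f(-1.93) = -3.86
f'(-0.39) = -1.22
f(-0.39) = -3.37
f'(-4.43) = 6.86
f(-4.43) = -14.76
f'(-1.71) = 1.42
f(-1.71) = -3.50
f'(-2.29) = 2.58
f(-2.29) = -4.66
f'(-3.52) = 5.04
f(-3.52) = -9.35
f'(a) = -2*a - 2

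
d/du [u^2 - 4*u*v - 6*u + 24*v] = 2*u - 4*v - 6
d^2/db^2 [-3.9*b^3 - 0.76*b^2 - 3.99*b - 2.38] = -23.4*b - 1.52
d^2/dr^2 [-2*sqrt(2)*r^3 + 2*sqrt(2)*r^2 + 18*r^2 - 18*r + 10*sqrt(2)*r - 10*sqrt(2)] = -12*sqrt(2)*r + 4*sqrt(2) + 36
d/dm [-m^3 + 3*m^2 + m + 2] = -3*m^2 + 6*m + 1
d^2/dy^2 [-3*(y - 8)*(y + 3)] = -6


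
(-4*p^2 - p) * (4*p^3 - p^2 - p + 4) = -16*p^5 + 5*p^3 - 15*p^2 - 4*p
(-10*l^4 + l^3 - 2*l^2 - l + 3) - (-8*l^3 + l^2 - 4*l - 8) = -10*l^4 + 9*l^3 - 3*l^2 + 3*l + 11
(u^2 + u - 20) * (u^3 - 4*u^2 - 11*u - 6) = u^5 - 3*u^4 - 35*u^3 + 63*u^2 + 214*u + 120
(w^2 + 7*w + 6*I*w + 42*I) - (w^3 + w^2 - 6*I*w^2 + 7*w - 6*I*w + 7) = -w^3 + 6*I*w^2 + 12*I*w - 7 + 42*I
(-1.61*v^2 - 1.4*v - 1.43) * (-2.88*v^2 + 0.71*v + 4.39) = 4.6368*v^4 + 2.8889*v^3 - 3.9435*v^2 - 7.1613*v - 6.2777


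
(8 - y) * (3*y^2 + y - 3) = -3*y^3 + 23*y^2 + 11*y - 24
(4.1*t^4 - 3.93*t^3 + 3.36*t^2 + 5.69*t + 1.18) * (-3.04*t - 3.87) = -12.464*t^5 - 3.9198*t^4 + 4.9947*t^3 - 30.3008*t^2 - 25.6075*t - 4.5666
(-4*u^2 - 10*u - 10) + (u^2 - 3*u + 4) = -3*u^2 - 13*u - 6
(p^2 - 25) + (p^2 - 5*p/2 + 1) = 2*p^2 - 5*p/2 - 24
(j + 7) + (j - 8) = 2*j - 1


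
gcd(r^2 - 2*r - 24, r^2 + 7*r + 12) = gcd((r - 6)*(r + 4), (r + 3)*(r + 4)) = r + 4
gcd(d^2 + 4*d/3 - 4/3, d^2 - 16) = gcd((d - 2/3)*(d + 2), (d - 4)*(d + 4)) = 1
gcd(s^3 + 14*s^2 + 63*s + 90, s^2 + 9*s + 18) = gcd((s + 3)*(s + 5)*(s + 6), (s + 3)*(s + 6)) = s^2 + 9*s + 18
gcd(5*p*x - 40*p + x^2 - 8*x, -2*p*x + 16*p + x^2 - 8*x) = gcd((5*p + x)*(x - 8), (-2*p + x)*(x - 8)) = x - 8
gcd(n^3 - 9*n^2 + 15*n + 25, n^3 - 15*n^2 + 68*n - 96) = 1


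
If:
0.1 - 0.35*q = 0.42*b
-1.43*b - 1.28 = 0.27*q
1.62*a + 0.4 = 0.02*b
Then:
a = -0.26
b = -1.23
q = 1.76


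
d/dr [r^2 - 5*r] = 2*r - 5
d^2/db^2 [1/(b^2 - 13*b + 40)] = 2*(-b^2 + 13*b + (2*b - 13)^2 - 40)/(b^2 - 13*b + 40)^3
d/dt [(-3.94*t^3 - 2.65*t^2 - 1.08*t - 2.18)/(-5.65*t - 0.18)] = (44.522*t^3 + 17.1001*t^2 + 0.954*t - 12.1226)/(31.9225*t^2 + 2.034*t + 0.0324)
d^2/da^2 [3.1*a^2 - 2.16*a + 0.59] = 6.20000000000000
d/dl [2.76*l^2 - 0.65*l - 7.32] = 5.52*l - 0.65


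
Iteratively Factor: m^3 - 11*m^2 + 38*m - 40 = (m - 5)*(m^2 - 6*m + 8) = (m - 5)*(m - 2)*(m - 4)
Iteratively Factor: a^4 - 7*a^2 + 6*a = (a - 1)*(a^3 + a^2 - 6*a) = (a - 2)*(a - 1)*(a^2 + 3*a) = (a - 2)*(a - 1)*(a + 3)*(a)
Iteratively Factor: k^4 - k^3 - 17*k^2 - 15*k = (k)*(k^3 - k^2 - 17*k - 15) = k*(k + 1)*(k^2 - 2*k - 15) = k*(k - 5)*(k + 1)*(k + 3)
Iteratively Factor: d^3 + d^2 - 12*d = (d)*(d^2 + d - 12) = d*(d + 4)*(d - 3)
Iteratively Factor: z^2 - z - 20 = (z - 5)*(z + 4)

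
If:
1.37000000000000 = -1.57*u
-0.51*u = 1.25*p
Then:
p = 0.36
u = -0.87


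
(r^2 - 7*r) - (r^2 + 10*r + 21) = -17*r - 21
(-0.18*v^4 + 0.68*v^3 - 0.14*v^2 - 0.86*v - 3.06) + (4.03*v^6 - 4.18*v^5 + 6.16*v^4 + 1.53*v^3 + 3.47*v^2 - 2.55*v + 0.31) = 4.03*v^6 - 4.18*v^5 + 5.98*v^4 + 2.21*v^3 + 3.33*v^2 - 3.41*v - 2.75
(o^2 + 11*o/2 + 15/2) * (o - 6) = o^3 - o^2/2 - 51*o/2 - 45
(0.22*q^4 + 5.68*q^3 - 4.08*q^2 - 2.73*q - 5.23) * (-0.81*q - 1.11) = -0.1782*q^5 - 4.845*q^4 - 3.0*q^3 + 6.7401*q^2 + 7.2666*q + 5.8053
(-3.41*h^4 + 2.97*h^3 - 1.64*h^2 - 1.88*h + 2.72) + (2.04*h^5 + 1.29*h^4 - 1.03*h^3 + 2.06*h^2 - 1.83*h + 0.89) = 2.04*h^5 - 2.12*h^4 + 1.94*h^3 + 0.42*h^2 - 3.71*h + 3.61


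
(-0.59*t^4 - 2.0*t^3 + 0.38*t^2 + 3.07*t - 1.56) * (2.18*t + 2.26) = -1.2862*t^5 - 5.6934*t^4 - 3.6916*t^3 + 7.5514*t^2 + 3.5374*t - 3.5256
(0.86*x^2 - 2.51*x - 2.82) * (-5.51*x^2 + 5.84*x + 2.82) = -4.7386*x^4 + 18.8525*x^3 + 3.305*x^2 - 23.547*x - 7.9524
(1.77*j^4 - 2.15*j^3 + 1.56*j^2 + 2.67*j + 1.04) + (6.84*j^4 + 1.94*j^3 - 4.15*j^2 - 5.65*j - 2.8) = 8.61*j^4 - 0.21*j^3 - 2.59*j^2 - 2.98*j - 1.76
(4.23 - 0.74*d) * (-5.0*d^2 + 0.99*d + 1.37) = 3.7*d^3 - 21.8826*d^2 + 3.1739*d + 5.7951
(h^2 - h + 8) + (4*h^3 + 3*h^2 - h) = 4*h^3 + 4*h^2 - 2*h + 8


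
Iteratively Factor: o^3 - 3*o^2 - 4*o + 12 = (o + 2)*(o^2 - 5*o + 6) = (o - 2)*(o + 2)*(o - 3)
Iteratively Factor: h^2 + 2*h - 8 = (h + 4)*(h - 2)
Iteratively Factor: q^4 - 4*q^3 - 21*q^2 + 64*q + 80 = (q - 5)*(q^3 + q^2 - 16*q - 16) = (q - 5)*(q + 4)*(q^2 - 3*q - 4) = (q - 5)*(q - 4)*(q + 4)*(q + 1)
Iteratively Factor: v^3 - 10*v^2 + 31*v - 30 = (v - 2)*(v^2 - 8*v + 15) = (v - 5)*(v - 2)*(v - 3)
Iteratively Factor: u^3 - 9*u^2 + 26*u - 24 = (u - 4)*(u^2 - 5*u + 6) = (u - 4)*(u - 3)*(u - 2)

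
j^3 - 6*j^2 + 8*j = j*(j - 4)*(j - 2)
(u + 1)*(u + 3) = u^2 + 4*u + 3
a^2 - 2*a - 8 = (a - 4)*(a + 2)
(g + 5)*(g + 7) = g^2 + 12*g + 35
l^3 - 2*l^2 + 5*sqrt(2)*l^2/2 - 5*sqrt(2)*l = l*(l - 2)*(l + 5*sqrt(2)/2)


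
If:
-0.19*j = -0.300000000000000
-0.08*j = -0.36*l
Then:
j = 1.58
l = 0.35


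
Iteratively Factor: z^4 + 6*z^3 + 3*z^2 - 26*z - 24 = (z + 3)*(z^3 + 3*z^2 - 6*z - 8) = (z + 1)*(z + 3)*(z^2 + 2*z - 8) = (z - 2)*(z + 1)*(z + 3)*(z + 4)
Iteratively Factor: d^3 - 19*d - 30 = (d - 5)*(d^2 + 5*d + 6) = (d - 5)*(d + 3)*(d + 2)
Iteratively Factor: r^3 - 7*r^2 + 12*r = (r - 3)*(r^2 - 4*r) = r*(r - 3)*(r - 4)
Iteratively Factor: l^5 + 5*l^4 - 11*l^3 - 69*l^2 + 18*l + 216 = (l - 2)*(l^4 + 7*l^3 + 3*l^2 - 63*l - 108) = (l - 2)*(l + 4)*(l^3 + 3*l^2 - 9*l - 27) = (l - 2)*(l + 3)*(l + 4)*(l^2 - 9) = (l - 3)*(l - 2)*(l + 3)*(l + 4)*(l + 3)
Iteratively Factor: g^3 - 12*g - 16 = (g - 4)*(g^2 + 4*g + 4) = (g - 4)*(g + 2)*(g + 2)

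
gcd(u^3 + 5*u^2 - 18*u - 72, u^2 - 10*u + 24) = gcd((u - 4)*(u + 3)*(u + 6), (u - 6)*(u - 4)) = u - 4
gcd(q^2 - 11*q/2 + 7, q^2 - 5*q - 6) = 1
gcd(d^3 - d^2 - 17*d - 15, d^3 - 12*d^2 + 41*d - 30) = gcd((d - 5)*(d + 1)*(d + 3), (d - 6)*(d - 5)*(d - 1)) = d - 5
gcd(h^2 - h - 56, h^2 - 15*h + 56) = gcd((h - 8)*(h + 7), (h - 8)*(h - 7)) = h - 8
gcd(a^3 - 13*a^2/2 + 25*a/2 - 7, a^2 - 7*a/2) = a - 7/2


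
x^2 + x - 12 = (x - 3)*(x + 4)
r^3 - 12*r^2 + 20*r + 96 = (r - 8)*(r - 6)*(r + 2)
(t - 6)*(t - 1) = t^2 - 7*t + 6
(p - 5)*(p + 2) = p^2 - 3*p - 10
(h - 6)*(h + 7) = h^2 + h - 42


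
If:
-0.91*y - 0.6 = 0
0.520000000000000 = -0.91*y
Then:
No Solution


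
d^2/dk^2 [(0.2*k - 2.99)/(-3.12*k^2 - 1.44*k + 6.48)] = (-(0.2*k - 2.99)*(6.24*k + 1.44)*(12.48*k + 2.88) + (3.744*k - 18.0816)*(3.12*k^2 + 1.44*k - 6.48))/(3.12*k^2 + 1.44*k - 6.48)^3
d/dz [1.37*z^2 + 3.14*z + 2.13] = 2.74*z + 3.14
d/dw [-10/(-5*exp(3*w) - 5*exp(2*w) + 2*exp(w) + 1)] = (-150*exp(2*w) - 100*exp(w) + 20)*exp(w)/(5*exp(3*w) + 5*exp(2*w) - 2*exp(w) - 1)^2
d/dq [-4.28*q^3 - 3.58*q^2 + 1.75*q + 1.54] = -12.84*q^2 - 7.16*q + 1.75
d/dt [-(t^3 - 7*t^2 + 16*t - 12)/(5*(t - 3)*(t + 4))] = (-t^2 - 8*t + 20)/(5*(t^2 + 8*t + 16))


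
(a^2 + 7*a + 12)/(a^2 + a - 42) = (a^2 + 7*a + 12)/(a^2 + a - 42)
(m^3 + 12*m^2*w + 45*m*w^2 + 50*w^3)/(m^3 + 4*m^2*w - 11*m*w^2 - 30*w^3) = (-m - 5*w)/(-m + 3*w)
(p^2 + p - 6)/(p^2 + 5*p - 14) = (p + 3)/(p + 7)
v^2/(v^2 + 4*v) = v/(v + 4)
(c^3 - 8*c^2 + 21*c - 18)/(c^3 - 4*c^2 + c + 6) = (c - 3)/(c + 1)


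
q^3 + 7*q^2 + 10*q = q*(q + 2)*(q + 5)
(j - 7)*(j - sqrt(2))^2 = j^3 - 7*j^2 - 2*sqrt(2)*j^2 + 2*j + 14*sqrt(2)*j - 14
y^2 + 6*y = y*(y + 6)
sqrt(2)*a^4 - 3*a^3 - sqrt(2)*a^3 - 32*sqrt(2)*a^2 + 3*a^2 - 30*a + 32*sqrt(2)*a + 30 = (a - 1)*(a - 5*sqrt(2))*(a + 3*sqrt(2))*(sqrt(2)*a + 1)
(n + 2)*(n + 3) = n^2 + 5*n + 6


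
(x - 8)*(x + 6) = x^2 - 2*x - 48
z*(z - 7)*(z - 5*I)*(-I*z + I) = -I*z^4 - 5*z^3 + 8*I*z^3 + 40*z^2 - 7*I*z^2 - 35*z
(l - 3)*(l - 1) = l^2 - 4*l + 3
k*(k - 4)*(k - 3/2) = k^3 - 11*k^2/2 + 6*k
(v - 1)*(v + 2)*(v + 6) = v^3 + 7*v^2 + 4*v - 12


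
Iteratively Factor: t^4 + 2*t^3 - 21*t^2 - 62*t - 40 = (t + 4)*(t^3 - 2*t^2 - 13*t - 10) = (t + 2)*(t + 4)*(t^2 - 4*t - 5) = (t + 1)*(t + 2)*(t + 4)*(t - 5)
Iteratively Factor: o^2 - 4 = (o + 2)*(o - 2)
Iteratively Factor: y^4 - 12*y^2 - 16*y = (y - 4)*(y^3 + 4*y^2 + 4*y) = y*(y - 4)*(y^2 + 4*y + 4) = y*(y - 4)*(y + 2)*(y + 2)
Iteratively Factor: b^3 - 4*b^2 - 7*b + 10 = (b - 5)*(b^2 + b - 2) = (b - 5)*(b - 1)*(b + 2)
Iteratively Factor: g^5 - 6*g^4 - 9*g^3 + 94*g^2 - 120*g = (g)*(g^4 - 6*g^3 - 9*g^2 + 94*g - 120) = g*(g + 4)*(g^3 - 10*g^2 + 31*g - 30) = g*(g - 5)*(g + 4)*(g^2 - 5*g + 6) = g*(g - 5)*(g - 3)*(g + 4)*(g - 2)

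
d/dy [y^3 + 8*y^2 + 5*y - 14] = 3*y^2 + 16*y + 5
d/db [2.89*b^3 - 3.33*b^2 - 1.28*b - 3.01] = 8.67*b^2 - 6.66*b - 1.28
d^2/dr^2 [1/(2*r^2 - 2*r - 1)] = 4*(2*r^2 - 2*r - 2*(2*r - 1)^2 - 1)/(-2*r^2 + 2*r + 1)^3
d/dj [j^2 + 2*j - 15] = 2*j + 2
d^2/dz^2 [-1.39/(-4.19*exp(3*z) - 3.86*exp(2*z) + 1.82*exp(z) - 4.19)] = ((-52.4169*exp(2*z) - 21.4616*exp(z) + 2.5298)*(4.19*exp(3*z) + 3.86*exp(2*z) - 1.82*exp(z) + 4.19) + 1.39*(12.57*exp(2*z) + 7.72*exp(z) - 1.82)*(25.14*exp(2*z) + 15.44*exp(z) - 3.64)*exp(z))*exp(z)/(4.19*exp(3*z) + 3.86*exp(2*z) - 1.82*exp(z) + 4.19)^3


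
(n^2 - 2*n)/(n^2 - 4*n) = (n - 2)/(n - 4)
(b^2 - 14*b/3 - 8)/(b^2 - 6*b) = (b + 4/3)/b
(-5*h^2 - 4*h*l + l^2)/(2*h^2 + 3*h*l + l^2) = (-5*h + l)/(2*h + l)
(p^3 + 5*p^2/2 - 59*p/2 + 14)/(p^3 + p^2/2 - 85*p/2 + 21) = (p - 4)/(p - 6)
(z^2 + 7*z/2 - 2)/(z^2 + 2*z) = (z^2 + 7*z/2 - 2)/(z*(z + 2))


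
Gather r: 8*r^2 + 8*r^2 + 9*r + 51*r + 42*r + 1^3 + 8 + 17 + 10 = 16*r^2 + 102*r + 36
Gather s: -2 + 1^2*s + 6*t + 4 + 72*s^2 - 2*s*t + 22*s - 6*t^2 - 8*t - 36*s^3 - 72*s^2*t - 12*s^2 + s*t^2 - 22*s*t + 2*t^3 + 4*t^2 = -36*s^3 + s^2*(60 - 72*t) + s*(t^2 - 24*t + 23) + 2*t^3 - 2*t^2 - 2*t + 2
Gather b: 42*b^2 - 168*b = 42*b^2 - 168*b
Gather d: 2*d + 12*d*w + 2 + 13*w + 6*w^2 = d*(12*w + 2) + 6*w^2 + 13*w + 2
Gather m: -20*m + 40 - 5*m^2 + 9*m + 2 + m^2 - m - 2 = -4*m^2 - 12*m + 40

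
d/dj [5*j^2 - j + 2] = 10*j - 1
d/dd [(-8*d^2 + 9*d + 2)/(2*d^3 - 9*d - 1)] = ((16*d - 9)*(-2*d^3 + 9*d + 1) - 3*(2*d^2 - 3)*(-8*d^2 + 9*d + 2))/(-2*d^3 + 9*d + 1)^2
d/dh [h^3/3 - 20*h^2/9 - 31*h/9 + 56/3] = h^2 - 40*h/9 - 31/9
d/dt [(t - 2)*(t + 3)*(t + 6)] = t*(3*t + 14)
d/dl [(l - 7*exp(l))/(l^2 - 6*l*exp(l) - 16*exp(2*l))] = (2*(l - 7*exp(l))*(3*l*exp(l) - l + 16*exp(2*l) + 3*exp(l)) + (7*exp(l) - 1)*(-l^2 + 6*l*exp(l) + 16*exp(2*l)))/(-l^2 + 6*l*exp(l) + 16*exp(2*l))^2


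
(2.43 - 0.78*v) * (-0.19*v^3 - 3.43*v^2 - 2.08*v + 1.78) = 0.1482*v^4 + 2.2137*v^3 - 6.7125*v^2 - 6.4428*v + 4.3254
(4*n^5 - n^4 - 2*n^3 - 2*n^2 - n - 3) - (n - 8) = 4*n^5 - n^4 - 2*n^3 - 2*n^2 - 2*n + 5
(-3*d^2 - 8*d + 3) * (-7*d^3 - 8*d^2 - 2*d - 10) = 21*d^5 + 80*d^4 + 49*d^3 + 22*d^2 + 74*d - 30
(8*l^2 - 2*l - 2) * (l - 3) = 8*l^3 - 26*l^2 + 4*l + 6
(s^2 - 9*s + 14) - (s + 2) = s^2 - 10*s + 12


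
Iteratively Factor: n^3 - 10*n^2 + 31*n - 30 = (n - 5)*(n^2 - 5*n + 6) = (n - 5)*(n - 3)*(n - 2)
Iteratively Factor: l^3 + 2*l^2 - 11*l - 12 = (l + 1)*(l^2 + l - 12) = (l + 1)*(l + 4)*(l - 3)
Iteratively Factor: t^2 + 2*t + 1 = (t + 1)*(t + 1)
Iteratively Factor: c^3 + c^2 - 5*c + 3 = (c - 1)*(c^2 + 2*c - 3) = (c - 1)^2*(c + 3)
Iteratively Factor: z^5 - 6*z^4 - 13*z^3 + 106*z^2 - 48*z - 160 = (z + 4)*(z^4 - 10*z^3 + 27*z^2 - 2*z - 40) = (z + 1)*(z + 4)*(z^3 - 11*z^2 + 38*z - 40) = (z - 5)*(z + 1)*(z + 4)*(z^2 - 6*z + 8) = (z - 5)*(z - 2)*(z + 1)*(z + 4)*(z - 4)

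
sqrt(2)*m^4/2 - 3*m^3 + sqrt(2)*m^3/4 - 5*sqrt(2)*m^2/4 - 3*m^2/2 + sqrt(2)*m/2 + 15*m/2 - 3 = (m - 1)*(m - 1/2)*(m - 3*sqrt(2))*(sqrt(2)*m/2 + sqrt(2))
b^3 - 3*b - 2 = (b - 2)*(b + 1)^2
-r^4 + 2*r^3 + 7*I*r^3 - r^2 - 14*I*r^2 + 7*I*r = r*(r - 7*I)*(I*r - I)^2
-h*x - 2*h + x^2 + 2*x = (-h + x)*(x + 2)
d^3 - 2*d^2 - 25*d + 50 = (d - 5)*(d - 2)*(d + 5)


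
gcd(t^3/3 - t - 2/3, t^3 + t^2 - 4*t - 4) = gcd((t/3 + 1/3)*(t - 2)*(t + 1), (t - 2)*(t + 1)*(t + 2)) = t^2 - t - 2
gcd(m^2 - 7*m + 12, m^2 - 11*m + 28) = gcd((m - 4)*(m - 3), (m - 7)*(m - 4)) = m - 4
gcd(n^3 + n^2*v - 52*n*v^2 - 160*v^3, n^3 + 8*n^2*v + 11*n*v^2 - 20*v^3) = n^2 + 9*n*v + 20*v^2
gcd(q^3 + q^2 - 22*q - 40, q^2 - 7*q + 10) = q - 5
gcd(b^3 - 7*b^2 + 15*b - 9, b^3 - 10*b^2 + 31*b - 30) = b - 3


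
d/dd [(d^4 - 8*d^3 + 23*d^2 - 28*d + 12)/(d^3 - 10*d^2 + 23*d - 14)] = (d^2 - 14*d + 29)/(d^2 - 14*d + 49)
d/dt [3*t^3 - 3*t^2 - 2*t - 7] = 9*t^2 - 6*t - 2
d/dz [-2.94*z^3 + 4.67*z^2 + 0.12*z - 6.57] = -8.82*z^2 + 9.34*z + 0.12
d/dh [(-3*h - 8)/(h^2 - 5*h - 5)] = (3*h^2 + 16*h - 25)/(h^4 - 10*h^3 + 15*h^2 + 50*h + 25)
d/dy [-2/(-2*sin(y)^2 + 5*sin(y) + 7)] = 2*(5 - 4*sin(y))*cos(y)/(5*sin(y) + cos(2*y) + 6)^2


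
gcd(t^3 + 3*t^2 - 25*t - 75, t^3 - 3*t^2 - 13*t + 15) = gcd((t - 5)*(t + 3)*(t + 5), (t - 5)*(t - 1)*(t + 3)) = t^2 - 2*t - 15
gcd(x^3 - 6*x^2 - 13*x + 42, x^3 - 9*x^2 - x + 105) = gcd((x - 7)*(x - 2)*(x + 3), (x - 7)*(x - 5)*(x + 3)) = x^2 - 4*x - 21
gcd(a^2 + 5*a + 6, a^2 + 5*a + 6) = a^2 + 5*a + 6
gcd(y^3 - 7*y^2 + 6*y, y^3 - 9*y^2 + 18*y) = y^2 - 6*y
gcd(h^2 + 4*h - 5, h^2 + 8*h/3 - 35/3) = h + 5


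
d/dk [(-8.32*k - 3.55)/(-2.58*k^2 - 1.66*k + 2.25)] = (21.4656*k^2 + 13.8112*k - (5.16*k + 1.66)*(8.32*k + 3.55) - 18.72)/(2.58*k^2 + 1.66*k - 2.25)^2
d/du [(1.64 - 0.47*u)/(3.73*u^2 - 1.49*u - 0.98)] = (1.7531*u^2 - 12.2344*u + 2.9042)/(13.9129*u^4 - 11.1154*u^3 - 5.0907*u^2 + 2.9204*u + 0.9604)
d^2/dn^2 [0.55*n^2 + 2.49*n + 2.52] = 1.10000000000000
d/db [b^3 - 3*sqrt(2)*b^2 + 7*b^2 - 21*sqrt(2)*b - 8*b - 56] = 3*b^2 - 6*sqrt(2)*b + 14*b - 21*sqrt(2) - 8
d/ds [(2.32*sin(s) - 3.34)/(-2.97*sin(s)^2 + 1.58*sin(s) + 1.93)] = (6.8904*sin(s)^2 - 19.8396*sin(s) + 9.7548)*cos(s)/(8.8209*sin(s)^4 - 9.3852*sin(s)^3 - 8.9678*sin(s)^2 + 6.0988*sin(s) + 3.7249)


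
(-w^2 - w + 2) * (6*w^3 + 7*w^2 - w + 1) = -6*w^5 - 13*w^4 + 6*w^3 + 14*w^2 - 3*w + 2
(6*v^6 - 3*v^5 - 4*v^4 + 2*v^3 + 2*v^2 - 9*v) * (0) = 0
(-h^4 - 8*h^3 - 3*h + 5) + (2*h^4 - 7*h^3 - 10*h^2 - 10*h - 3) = h^4 - 15*h^3 - 10*h^2 - 13*h + 2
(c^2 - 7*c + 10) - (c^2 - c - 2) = 12 - 6*c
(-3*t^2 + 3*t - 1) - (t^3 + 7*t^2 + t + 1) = -t^3 - 10*t^2 + 2*t - 2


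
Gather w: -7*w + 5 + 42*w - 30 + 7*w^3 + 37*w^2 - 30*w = 7*w^3 + 37*w^2 + 5*w - 25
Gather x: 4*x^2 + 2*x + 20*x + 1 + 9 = 4*x^2 + 22*x + 10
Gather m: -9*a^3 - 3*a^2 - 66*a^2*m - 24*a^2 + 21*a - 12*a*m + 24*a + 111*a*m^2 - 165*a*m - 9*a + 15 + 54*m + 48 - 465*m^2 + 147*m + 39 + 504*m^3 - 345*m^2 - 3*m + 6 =-9*a^3 - 27*a^2 + 36*a + 504*m^3 + m^2*(111*a - 810) + m*(-66*a^2 - 177*a + 198) + 108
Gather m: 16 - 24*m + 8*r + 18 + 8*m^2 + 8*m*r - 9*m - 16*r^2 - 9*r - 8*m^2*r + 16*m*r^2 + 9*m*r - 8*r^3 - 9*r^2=m^2*(8 - 8*r) + m*(16*r^2 + 17*r - 33) - 8*r^3 - 25*r^2 - r + 34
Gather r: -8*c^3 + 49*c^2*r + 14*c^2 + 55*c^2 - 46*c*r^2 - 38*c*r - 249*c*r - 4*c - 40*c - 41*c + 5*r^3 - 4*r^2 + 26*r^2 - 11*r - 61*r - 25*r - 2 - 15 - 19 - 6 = -8*c^3 + 69*c^2 - 85*c + 5*r^3 + r^2*(22 - 46*c) + r*(49*c^2 - 287*c - 97) - 42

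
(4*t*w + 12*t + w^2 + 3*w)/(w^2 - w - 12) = (4*t + w)/(w - 4)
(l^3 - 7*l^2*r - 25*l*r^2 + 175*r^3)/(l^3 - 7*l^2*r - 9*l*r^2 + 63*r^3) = (-l^2 + 25*r^2)/(-l^2 + 9*r^2)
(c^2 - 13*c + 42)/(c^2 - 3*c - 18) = (c - 7)/(c + 3)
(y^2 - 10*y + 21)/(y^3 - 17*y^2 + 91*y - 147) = 1/(y - 7)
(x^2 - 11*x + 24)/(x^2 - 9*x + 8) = (x - 3)/(x - 1)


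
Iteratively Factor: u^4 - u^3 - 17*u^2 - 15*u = (u + 1)*(u^3 - 2*u^2 - 15*u) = (u + 1)*(u + 3)*(u^2 - 5*u) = u*(u + 1)*(u + 3)*(u - 5)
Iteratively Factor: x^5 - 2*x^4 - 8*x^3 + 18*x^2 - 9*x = (x - 3)*(x^4 + x^3 - 5*x^2 + 3*x) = x*(x - 3)*(x^3 + x^2 - 5*x + 3) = x*(x - 3)*(x - 1)*(x^2 + 2*x - 3) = x*(x - 3)*(x - 1)^2*(x + 3)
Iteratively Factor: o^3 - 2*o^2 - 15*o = (o + 3)*(o^2 - 5*o) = (o - 5)*(o + 3)*(o)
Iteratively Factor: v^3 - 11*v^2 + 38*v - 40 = (v - 2)*(v^2 - 9*v + 20) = (v - 5)*(v - 2)*(v - 4)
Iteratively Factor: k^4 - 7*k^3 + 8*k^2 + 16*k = (k + 1)*(k^3 - 8*k^2 + 16*k) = (k - 4)*(k + 1)*(k^2 - 4*k) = (k - 4)^2*(k + 1)*(k)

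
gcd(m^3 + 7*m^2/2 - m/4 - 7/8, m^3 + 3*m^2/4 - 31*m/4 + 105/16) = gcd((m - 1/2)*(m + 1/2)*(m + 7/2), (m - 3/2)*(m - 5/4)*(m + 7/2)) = m + 7/2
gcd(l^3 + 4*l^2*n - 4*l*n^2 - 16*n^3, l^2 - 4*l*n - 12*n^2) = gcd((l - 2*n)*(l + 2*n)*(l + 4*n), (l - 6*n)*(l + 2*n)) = l + 2*n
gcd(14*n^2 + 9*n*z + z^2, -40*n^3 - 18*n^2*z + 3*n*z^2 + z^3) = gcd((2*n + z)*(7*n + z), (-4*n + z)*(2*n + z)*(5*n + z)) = 2*n + z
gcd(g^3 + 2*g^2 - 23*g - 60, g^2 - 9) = g + 3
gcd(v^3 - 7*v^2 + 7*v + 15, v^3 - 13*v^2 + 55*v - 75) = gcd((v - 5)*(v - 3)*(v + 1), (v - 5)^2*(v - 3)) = v^2 - 8*v + 15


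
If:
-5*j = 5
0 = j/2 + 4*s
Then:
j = -1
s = 1/8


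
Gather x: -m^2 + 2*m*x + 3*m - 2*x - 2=-m^2 + 3*m + x*(2*m - 2) - 2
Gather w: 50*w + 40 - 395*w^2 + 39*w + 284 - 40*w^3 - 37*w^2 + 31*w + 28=-40*w^3 - 432*w^2 + 120*w + 352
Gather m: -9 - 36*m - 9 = -36*m - 18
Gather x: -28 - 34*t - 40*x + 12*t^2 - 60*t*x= 12*t^2 - 34*t + x*(-60*t - 40) - 28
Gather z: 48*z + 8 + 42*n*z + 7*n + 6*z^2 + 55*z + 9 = 7*n + 6*z^2 + z*(42*n + 103) + 17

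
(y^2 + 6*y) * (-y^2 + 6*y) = -y^4 + 36*y^2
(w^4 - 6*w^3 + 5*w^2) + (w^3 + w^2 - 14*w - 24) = w^4 - 5*w^3 + 6*w^2 - 14*w - 24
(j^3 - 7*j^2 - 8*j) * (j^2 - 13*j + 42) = j^5 - 20*j^4 + 125*j^3 - 190*j^2 - 336*j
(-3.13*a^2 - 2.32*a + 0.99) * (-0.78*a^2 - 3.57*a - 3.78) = 2.4414*a^4 + 12.9837*a^3 + 19.3416*a^2 + 5.2353*a - 3.7422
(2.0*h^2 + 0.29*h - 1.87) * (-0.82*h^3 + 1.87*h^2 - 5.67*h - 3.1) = -1.64*h^5 + 3.5022*h^4 - 9.2643*h^3 - 11.3412*h^2 + 9.7039*h + 5.797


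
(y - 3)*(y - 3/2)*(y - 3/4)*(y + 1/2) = y^4 - 19*y^3/4 + 21*y^2/4 + 9*y/16 - 27/16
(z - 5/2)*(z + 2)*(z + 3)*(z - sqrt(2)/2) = z^4 - sqrt(2)*z^3/2 + 5*z^3/2 - 13*z^2/2 - 5*sqrt(2)*z^2/4 - 15*z + 13*sqrt(2)*z/4 + 15*sqrt(2)/2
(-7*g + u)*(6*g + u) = -42*g^2 - g*u + u^2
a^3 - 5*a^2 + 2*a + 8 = (a - 4)*(a - 2)*(a + 1)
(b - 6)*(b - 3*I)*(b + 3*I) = b^3 - 6*b^2 + 9*b - 54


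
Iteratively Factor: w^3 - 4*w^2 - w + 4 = (w + 1)*(w^2 - 5*w + 4) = (w - 1)*(w + 1)*(w - 4)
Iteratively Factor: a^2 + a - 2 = (a + 2)*(a - 1)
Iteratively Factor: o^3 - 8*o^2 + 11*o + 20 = (o - 5)*(o^2 - 3*o - 4) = (o - 5)*(o - 4)*(o + 1)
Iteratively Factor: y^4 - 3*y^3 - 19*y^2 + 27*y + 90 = (y - 3)*(y^3 - 19*y - 30) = (y - 3)*(y + 2)*(y^2 - 2*y - 15) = (y - 3)*(y + 2)*(y + 3)*(y - 5)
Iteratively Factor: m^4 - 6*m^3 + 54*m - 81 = (m - 3)*(m^3 - 3*m^2 - 9*m + 27) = (m - 3)*(m + 3)*(m^2 - 6*m + 9) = (m - 3)^2*(m + 3)*(m - 3)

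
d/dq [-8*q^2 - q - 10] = -16*q - 1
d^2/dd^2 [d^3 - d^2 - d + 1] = 6*d - 2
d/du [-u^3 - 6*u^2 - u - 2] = -3*u^2 - 12*u - 1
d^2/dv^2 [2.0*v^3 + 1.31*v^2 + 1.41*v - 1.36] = 12.0*v + 2.62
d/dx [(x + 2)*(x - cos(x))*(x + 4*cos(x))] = -(x + 2)*(x - cos(x))*(4*sin(x) - 1) + (x + 2)*(x + 4*cos(x))*(sin(x) + 1) + (x - cos(x))*(x + 4*cos(x))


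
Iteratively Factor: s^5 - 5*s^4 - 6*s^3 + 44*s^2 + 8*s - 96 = (s - 4)*(s^4 - s^3 - 10*s^2 + 4*s + 24) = (s - 4)*(s + 2)*(s^3 - 3*s^2 - 4*s + 12) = (s - 4)*(s + 2)^2*(s^2 - 5*s + 6) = (s - 4)*(s - 2)*(s + 2)^2*(s - 3)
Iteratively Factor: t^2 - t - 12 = (t - 4)*(t + 3)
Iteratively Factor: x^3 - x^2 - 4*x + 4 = (x - 2)*(x^2 + x - 2) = (x - 2)*(x + 2)*(x - 1)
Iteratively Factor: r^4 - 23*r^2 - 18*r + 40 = (r - 1)*(r^3 + r^2 - 22*r - 40) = (r - 1)*(r + 4)*(r^2 - 3*r - 10) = (r - 5)*(r - 1)*(r + 4)*(r + 2)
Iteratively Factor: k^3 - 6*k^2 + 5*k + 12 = (k - 4)*(k^2 - 2*k - 3) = (k - 4)*(k + 1)*(k - 3)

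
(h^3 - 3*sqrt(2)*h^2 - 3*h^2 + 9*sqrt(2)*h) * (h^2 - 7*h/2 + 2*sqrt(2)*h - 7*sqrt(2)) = h^5 - 13*h^4/2 - sqrt(2)*h^4 - 3*h^3/2 + 13*sqrt(2)*h^3/2 - 21*sqrt(2)*h^2/2 + 78*h^2 - 126*h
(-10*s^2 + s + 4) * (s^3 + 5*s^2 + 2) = -10*s^5 - 49*s^4 + 9*s^3 + 2*s + 8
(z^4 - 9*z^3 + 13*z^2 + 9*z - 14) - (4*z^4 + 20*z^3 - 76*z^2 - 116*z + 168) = -3*z^4 - 29*z^3 + 89*z^2 + 125*z - 182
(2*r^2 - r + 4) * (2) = 4*r^2 - 2*r + 8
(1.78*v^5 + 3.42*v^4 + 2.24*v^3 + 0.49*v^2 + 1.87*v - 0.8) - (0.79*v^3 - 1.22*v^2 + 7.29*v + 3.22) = 1.78*v^5 + 3.42*v^4 + 1.45*v^3 + 1.71*v^2 - 5.42*v - 4.02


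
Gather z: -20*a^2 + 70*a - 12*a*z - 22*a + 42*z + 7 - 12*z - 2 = -20*a^2 + 48*a + z*(30 - 12*a) + 5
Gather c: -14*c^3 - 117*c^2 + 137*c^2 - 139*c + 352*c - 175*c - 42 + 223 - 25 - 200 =-14*c^3 + 20*c^2 + 38*c - 44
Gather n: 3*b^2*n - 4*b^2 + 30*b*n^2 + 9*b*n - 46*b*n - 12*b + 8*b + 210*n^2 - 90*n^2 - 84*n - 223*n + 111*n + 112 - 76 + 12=-4*b^2 - 4*b + n^2*(30*b + 120) + n*(3*b^2 - 37*b - 196) + 48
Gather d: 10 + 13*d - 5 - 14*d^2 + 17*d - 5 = -14*d^2 + 30*d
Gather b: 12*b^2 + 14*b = 12*b^2 + 14*b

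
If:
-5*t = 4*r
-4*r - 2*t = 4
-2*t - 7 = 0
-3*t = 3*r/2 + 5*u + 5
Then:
No Solution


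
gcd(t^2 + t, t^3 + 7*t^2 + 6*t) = t^2 + t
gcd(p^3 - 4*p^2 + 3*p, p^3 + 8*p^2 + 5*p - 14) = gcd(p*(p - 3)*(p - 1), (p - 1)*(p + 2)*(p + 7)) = p - 1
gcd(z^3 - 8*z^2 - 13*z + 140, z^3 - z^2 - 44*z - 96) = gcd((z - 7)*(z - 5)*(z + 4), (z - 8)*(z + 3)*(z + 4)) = z + 4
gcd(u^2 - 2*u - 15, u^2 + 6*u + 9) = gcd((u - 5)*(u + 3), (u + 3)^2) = u + 3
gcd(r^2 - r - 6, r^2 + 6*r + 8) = r + 2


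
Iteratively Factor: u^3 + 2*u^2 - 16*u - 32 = (u + 4)*(u^2 - 2*u - 8) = (u - 4)*(u + 4)*(u + 2)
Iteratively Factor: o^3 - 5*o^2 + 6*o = (o - 3)*(o^2 - 2*o) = (o - 3)*(o - 2)*(o)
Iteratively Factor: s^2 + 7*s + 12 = (s + 4)*(s + 3)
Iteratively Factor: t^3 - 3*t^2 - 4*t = (t + 1)*(t^2 - 4*t) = (t - 4)*(t + 1)*(t)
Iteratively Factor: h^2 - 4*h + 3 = (h - 1)*(h - 3)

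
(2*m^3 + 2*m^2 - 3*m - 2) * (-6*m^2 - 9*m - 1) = -12*m^5 - 30*m^4 - 2*m^3 + 37*m^2 + 21*m + 2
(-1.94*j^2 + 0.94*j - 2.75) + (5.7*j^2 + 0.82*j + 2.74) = 3.76*j^2 + 1.76*j - 0.00999999999999979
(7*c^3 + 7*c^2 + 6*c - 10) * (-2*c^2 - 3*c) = -14*c^5 - 35*c^4 - 33*c^3 + 2*c^2 + 30*c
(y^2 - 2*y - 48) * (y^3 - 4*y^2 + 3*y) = y^5 - 6*y^4 - 37*y^3 + 186*y^2 - 144*y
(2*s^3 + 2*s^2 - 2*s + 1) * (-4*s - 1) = -8*s^4 - 10*s^3 + 6*s^2 - 2*s - 1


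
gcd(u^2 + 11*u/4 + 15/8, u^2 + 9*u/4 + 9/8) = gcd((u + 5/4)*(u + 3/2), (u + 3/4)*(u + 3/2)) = u + 3/2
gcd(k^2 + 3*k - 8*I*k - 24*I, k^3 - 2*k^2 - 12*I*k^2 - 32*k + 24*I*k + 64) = k - 8*I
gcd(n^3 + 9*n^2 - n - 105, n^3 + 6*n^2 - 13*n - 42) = n^2 + 4*n - 21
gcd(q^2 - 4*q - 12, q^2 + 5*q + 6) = q + 2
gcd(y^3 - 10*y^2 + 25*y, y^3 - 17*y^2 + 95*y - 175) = y^2 - 10*y + 25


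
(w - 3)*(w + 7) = w^2 + 4*w - 21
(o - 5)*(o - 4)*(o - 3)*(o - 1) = o^4 - 13*o^3 + 59*o^2 - 107*o + 60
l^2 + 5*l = l*(l + 5)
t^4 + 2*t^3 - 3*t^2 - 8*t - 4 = (t - 2)*(t + 1)^2*(t + 2)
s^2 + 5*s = s*(s + 5)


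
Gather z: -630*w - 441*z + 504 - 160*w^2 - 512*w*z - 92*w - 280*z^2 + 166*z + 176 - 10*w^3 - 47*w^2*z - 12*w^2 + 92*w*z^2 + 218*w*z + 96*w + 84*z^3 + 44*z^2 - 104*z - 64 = -10*w^3 - 172*w^2 - 626*w + 84*z^3 + z^2*(92*w - 236) + z*(-47*w^2 - 294*w - 379) + 616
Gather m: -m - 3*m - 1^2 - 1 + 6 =4 - 4*m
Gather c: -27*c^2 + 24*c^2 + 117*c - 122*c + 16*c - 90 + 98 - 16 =-3*c^2 + 11*c - 8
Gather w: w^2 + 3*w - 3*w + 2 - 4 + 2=w^2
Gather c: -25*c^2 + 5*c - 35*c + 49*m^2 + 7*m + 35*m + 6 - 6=-25*c^2 - 30*c + 49*m^2 + 42*m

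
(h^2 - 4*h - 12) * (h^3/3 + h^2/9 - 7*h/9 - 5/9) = h^5/3 - 11*h^4/9 - 47*h^3/9 + 11*h^2/9 + 104*h/9 + 20/3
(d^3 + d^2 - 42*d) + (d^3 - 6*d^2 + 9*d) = 2*d^3 - 5*d^2 - 33*d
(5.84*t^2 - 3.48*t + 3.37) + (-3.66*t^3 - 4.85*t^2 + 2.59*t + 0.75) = -3.66*t^3 + 0.99*t^2 - 0.89*t + 4.12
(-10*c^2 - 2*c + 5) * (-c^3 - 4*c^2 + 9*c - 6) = 10*c^5 + 42*c^4 - 87*c^3 + 22*c^2 + 57*c - 30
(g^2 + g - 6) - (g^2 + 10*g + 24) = -9*g - 30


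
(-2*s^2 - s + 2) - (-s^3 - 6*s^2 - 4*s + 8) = s^3 + 4*s^2 + 3*s - 6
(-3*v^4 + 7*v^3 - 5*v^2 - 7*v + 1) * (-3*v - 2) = 9*v^5 - 15*v^4 + v^3 + 31*v^2 + 11*v - 2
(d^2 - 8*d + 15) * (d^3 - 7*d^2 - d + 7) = d^5 - 15*d^4 + 70*d^3 - 90*d^2 - 71*d + 105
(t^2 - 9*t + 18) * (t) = t^3 - 9*t^2 + 18*t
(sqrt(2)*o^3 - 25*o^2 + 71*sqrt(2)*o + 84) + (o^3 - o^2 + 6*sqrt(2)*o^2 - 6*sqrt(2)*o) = o^3 + sqrt(2)*o^3 - 26*o^2 + 6*sqrt(2)*o^2 + 65*sqrt(2)*o + 84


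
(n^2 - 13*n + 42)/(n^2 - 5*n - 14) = (n - 6)/(n + 2)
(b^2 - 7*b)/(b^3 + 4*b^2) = (b - 7)/(b*(b + 4))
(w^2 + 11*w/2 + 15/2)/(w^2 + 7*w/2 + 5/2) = (w + 3)/(w + 1)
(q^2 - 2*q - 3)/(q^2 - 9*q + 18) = (q + 1)/(q - 6)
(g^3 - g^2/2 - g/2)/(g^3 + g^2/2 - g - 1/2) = g/(g + 1)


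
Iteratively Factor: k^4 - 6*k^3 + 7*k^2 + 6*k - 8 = (k - 4)*(k^3 - 2*k^2 - k + 2) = (k - 4)*(k - 1)*(k^2 - k - 2) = (k - 4)*(k - 1)*(k + 1)*(k - 2)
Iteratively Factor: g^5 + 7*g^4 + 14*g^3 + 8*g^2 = (g)*(g^4 + 7*g^3 + 14*g^2 + 8*g) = g^2*(g^3 + 7*g^2 + 14*g + 8) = g^2*(g + 1)*(g^2 + 6*g + 8) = g^2*(g + 1)*(g + 4)*(g + 2)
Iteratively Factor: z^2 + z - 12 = (z - 3)*(z + 4)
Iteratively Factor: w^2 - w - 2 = (w + 1)*(w - 2)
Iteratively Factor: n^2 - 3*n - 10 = (n - 5)*(n + 2)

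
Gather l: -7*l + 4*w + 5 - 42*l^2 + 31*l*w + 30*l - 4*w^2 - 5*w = -42*l^2 + l*(31*w + 23) - 4*w^2 - w + 5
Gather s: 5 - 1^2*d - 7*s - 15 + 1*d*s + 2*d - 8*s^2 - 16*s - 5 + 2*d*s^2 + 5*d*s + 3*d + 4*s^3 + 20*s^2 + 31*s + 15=4*d + 4*s^3 + s^2*(2*d + 12) + s*(6*d + 8)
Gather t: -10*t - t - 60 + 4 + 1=-11*t - 55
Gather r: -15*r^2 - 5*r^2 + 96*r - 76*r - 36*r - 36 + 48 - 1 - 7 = -20*r^2 - 16*r + 4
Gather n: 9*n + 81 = 9*n + 81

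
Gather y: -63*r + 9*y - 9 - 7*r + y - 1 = -70*r + 10*y - 10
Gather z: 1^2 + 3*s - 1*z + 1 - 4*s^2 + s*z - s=-4*s^2 + 2*s + z*(s - 1) + 2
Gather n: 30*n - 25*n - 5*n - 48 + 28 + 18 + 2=0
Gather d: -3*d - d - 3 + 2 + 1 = -4*d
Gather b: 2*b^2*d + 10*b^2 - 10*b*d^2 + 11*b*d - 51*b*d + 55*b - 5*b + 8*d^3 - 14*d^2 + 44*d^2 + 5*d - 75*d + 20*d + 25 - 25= b^2*(2*d + 10) + b*(-10*d^2 - 40*d + 50) + 8*d^3 + 30*d^2 - 50*d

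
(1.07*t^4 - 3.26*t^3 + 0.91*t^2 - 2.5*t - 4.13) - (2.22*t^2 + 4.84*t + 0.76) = 1.07*t^4 - 3.26*t^3 - 1.31*t^2 - 7.34*t - 4.89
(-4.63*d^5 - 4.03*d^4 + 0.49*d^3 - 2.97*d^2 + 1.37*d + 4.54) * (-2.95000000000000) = 13.6585*d^5 + 11.8885*d^4 - 1.4455*d^3 + 8.7615*d^2 - 4.0415*d - 13.393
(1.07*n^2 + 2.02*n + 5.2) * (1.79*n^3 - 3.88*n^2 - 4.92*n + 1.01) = 1.9153*n^5 - 0.5358*n^4 - 3.794*n^3 - 29.0337*n^2 - 23.5438*n + 5.252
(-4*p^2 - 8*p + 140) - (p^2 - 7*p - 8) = -5*p^2 - p + 148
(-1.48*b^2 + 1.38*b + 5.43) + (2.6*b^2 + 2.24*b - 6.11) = 1.12*b^2 + 3.62*b - 0.680000000000001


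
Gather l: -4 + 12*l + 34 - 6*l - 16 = 6*l + 14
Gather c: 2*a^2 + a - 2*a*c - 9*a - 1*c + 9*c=2*a^2 - 8*a + c*(8 - 2*a)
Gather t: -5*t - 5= -5*t - 5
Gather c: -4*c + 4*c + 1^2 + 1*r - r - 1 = 0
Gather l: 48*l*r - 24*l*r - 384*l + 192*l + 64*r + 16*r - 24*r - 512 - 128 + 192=l*(24*r - 192) + 56*r - 448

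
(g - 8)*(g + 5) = g^2 - 3*g - 40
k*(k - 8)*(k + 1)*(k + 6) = k^4 - k^3 - 50*k^2 - 48*k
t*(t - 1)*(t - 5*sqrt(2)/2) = t^3 - 5*sqrt(2)*t^2/2 - t^2 + 5*sqrt(2)*t/2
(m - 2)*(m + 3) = m^2 + m - 6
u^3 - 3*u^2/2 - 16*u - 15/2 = (u - 5)*(u + 1/2)*(u + 3)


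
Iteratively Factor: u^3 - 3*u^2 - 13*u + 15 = (u - 1)*(u^2 - 2*u - 15) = (u - 1)*(u + 3)*(u - 5)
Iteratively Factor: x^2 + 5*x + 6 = (x + 3)*(x + 2)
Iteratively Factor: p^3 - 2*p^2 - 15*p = (p)*(p^2 - 2*p - 15) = p*(p - 5)*(p + 3)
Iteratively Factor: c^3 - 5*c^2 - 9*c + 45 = (c - 3)*(c^2 - 2*c - 15) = (c - 3)*(c + 3)*(c - 5)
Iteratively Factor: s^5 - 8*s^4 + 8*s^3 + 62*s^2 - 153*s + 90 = (s - 3)*(s^4 - 5*s^3 - 7*s^2 + 41*s - 30) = (s - 3)*(s - 2)*(s^3 - 3*s^2 - 13*s + 15) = (s - 5)*(s - 3)*(s - 2)*(s^2 + 2*s - 3) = (s - 5)*(s - 3)*(s - 2)*(s - 1)*(s + 3)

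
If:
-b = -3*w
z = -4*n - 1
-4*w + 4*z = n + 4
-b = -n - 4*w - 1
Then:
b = -27/13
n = -4/13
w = -9/13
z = 3/13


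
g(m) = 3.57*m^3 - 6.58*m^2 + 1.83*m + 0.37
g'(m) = 10.71*m^2 - 13.16*m + 1.83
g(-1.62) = -35.04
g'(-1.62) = 51.26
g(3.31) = 63.80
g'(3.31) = 75.61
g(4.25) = 163.35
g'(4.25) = 139.35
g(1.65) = 1.51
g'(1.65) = 9.27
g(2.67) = 26.30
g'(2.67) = 43.04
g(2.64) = 25.03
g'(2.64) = 41.73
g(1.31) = -0.50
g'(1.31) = 2.97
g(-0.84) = -7.93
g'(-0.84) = 20.44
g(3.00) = 43.03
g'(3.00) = 58.74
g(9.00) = 2086.39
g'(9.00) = 750.90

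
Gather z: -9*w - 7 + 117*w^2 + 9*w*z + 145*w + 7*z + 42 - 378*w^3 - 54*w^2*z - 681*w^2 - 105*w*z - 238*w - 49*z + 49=-378*w^3 - 564*w^2 - 102*w + z*(-54*w^2 - 96*w - 42) + 84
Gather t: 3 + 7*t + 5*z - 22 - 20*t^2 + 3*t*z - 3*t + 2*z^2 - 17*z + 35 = -20*t^2 + t*(3*z + 4) + 2*z^2 - 12*z + 16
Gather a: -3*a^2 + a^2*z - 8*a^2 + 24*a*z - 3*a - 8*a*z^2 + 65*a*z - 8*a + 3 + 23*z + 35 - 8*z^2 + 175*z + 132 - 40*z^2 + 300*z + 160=a^2*(z - 11) + a*(-8*z^2 + 89*z - 11) - 48*z^2 + 498*z + 330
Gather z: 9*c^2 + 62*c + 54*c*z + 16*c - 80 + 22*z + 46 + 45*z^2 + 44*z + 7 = 9*c^2 + 78*c + 45*z^2 + z*(54*c + 66) - 27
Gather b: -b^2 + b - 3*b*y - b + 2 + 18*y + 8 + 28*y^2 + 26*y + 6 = -b^2 - 3*b*y + 28*y^2 + 44*y + 16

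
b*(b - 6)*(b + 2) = b^3 - 4*b^2 - 12*b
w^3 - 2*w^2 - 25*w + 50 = (w - 5)*(w - 2)*(w + 5)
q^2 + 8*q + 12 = (q + 2)*(q + 6)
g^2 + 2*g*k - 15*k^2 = (g - 3*k)*(g + 5*k)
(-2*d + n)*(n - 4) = -2*d*n + 8*d + n^2 - 4*n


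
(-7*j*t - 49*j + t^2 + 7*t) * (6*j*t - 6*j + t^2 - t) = -42*j^2*t^2 - 252*j^2*t + 294*j^2 - j*t^3 - 6*j*t^2 + 7*j*t + t^4 + 6*t^3 - 7*t^2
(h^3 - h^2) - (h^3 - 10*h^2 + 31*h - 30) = 9*h^2 - 31*h + 30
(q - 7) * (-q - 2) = -q^2 + 5*q + 14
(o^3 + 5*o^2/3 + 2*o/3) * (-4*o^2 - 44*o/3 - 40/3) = -4*o^5 - 64*o^4/3 - 364*o^3/9 - 32*o^2 - 80*o/9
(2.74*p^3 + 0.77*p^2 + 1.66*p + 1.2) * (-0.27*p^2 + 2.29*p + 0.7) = -0.7398*p^5 + 6.0667*p^4 + 3.2331*p^3 + 4.0164*p^2 + 3.91*p + 0.84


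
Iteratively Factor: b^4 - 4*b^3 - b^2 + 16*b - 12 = (b - 2)*(b^3 - 2*b^2 - 5*b + 6) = (b - 2)*(b + 2)*(b^2 - 4*b + 3) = (b - 3)*(b - 2)*(b + 2)*(b - 1)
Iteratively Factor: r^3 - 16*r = (r - 4)*(r^2 + 4*r) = (r - 4)*(r + 4)*(r)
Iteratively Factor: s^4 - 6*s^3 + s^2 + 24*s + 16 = (s + 1)*(s^3 - 7*s^2 + 8*s + 16) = (s + 1)^2*(s^2 - 8*s + 16) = (s - 4)*(s + 1)^2*(s - 4)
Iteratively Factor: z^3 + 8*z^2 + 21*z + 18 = (z + 3)*(z^2 + 5*z + 6) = (z + 2)*(z + 3)*(z + 3)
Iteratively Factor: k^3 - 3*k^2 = (k)*(k^2 - 3*k) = k*(k - 3)*(k)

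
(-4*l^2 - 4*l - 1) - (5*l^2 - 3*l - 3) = -9*l^2 - l + 2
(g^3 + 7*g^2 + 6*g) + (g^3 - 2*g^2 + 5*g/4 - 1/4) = 2*g^3 + 5*g^2 + 29*g/4 - 1/4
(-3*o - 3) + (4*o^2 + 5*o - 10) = 4*o^2 + 2*o - 13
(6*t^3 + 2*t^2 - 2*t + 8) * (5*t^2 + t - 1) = 30*t^5 + 16*t^4 - 14*t^3 + 36*t^2 + 10*t - 8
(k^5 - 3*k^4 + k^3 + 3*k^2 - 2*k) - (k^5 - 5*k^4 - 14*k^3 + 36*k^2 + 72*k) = 2*k^4 + 15*k^3 - 33*k^2 - 74*k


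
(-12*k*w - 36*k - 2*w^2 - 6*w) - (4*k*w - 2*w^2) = -16*k*w - 36*k - 6*w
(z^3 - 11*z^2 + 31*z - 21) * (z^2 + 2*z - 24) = z^5 - 9*z^4 - 15*z^3 + 305*z^2 - 786*z + 504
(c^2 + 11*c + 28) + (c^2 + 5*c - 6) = 2*c^2 + 16*c + 22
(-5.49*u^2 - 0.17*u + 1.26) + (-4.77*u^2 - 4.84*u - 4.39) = -10.26*u^2 - 5.01*u - 3.13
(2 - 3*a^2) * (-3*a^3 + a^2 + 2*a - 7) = 9*a^5 - 3*a^4 - 12*a^3 + 23*a^2 + 4*a - 14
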